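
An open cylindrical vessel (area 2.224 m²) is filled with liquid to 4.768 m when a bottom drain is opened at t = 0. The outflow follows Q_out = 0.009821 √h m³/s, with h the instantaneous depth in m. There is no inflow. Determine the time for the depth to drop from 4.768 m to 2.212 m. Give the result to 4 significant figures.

315.4 s

Accumulation of liquid (constant cross-section A): A dh/dt = −0.009821 √h.
Separate and integrate: 2(√h − √h₀) = −(0.009821/A) t.
t = 2A(√h₀ − √h)/0.009821 = 2·2.224·(√4.768 − √2.212)/0.009821
  = 4.44800 × (2.18358 − 1.48728) / 0.009821 = 315.357 s.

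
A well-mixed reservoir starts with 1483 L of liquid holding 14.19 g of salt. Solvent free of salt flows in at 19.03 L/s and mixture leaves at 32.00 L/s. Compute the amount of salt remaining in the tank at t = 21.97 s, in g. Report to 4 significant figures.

Total volume: dV/dt = Q_in − Q_out = -12.9700 L/s, so V(t) = 1483 − 12.9700 t and V(21.97) = 1198.05 L.
Solute balance: dm/dt = 0 − Q_out C = −Q_out m/V(t).
dm/m = −Q_out dt/(V₀ − 12.9700 t); integrating gives ln(m/m₀) = −(Q_out/(Q_in−Q_out)) ln(V/V₀).
m = m₀ (V₀/V)^(Q_out/(Q_in−Q_out)) = 14.19 × (1483/1198.05)^(-2.46723) = 8.38209 g.

8.382 g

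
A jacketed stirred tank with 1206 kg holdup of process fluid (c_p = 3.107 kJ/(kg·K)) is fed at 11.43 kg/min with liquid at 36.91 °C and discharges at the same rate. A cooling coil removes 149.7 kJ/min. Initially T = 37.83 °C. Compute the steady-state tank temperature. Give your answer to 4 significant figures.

32.69 °C

First-law balance (no shaft work): M c_p dT/dt = ṁ c_p (T_in − T) − 149.7.
At steady state dT/dt = 0 ⇒ T_ss = T_in − Q̇/(ṁ c_p) = 36.91 − 149.7/(11.43·3.107) = 32.6946 °C.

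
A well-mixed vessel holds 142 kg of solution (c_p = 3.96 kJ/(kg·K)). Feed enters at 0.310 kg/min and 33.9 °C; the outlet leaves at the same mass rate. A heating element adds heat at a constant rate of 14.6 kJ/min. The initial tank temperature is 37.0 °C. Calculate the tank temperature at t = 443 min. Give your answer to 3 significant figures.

42.5 °C

Unsteady energy balance on the tank contents: M c_p dT/dt = ṁ c_p (T_in − T) + 14.6.
Rearrange: dT/dt = (T_ss − T)/τ with τ = M/ṁ = 458.06 min and T_ss = T_in + Q̇/(ṁ c_p) = 45.793 °C.
This is linear first-order; T(t) = T_ss + (T₀ − T_ss) e^(−t/τ).
T(443) = 45.793 + (-8.7931)·e^(−443/458.06) = 45.793 + (-8.7931)·0.38018 = 42.450 °C.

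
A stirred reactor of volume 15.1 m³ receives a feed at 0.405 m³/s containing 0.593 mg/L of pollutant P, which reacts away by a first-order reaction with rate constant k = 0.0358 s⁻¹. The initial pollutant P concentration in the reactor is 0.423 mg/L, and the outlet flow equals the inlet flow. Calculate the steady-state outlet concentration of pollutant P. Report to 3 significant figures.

Accumulation = in − out − consumed: V dC/dt = Q C_in − Q C − k V C.
At steady state: 0 = Q C_in − (Q + kV) C_ss, so C_ss = Q C_in/(Q + kV).
C_ss = 0.405·0.593/(0.405 + 0.0358·15.1) = 0.24017/0.94558 = 0.25399 mg/L.

0.254 mg/L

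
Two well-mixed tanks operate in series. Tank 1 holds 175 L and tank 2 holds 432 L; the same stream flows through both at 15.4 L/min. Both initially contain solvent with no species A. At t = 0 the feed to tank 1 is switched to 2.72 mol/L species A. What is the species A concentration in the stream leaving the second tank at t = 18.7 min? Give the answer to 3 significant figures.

Each tank obeys Vᵢ dCᵢ/dt = Q(Cᵢ₋₁ − Cᵢ), so τᵢ = Vᵢ/Q.
τ₁ = 175/15.4 = 11.364 min; τ₂ = 432/15.4 = 28.052 min.
Tank 1: C₁ = C_in(1 − e^(−t/τ₁)). Tank 2 (τ₁ ≠ τ₂): C₂ = C_in[1 − (τ₁ e^(−t/τ₁) − τ₂ e^(−t/τ₂))/(τ₁ − τ₂)].
At t = 18.7: e^(−t/τ₁) = 0.19290, e^(−t/τ₂) = 0.51344.
C₂ = 2.72·[1 − (11.364·0.19290 − 28.052·0.51344)/(-16.688)] = 2.72·0.26829 = 0.72975 mol/L.

0.730 mol/L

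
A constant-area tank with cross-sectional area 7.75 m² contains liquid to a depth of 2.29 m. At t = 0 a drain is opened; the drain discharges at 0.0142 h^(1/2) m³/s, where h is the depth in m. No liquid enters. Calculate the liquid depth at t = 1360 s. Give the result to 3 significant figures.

0.0715 m

With no inflow, A dh/dt = −0.0142 √h.
This is separable: 2 d(√h)/dt = −0.0142/A, so √h = √h₀ − (0.0142/(2A)) t.
√h = √2.29 − 0.0142·1360/(2·7.75) = 1.5133 − 1.2459 = 0.26734.
h = 0.26734² = 0.071470 m.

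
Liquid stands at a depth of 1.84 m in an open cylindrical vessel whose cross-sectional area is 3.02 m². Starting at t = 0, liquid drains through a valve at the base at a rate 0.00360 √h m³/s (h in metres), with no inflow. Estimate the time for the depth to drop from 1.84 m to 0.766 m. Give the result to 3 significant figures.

A dh/dt = −Q_out = −0.00360 √h.
∫ h^(−1/2) dh = −(0.00360/A) ∫ dt, giving 2√h = 2√h₀ − (0.00360/A) t.
t = 2A(√h₀ − √h)/0.00360 = 2·3.02·(√1.84 − √0.766)/0.00360
  = 6.0400 × (1.3565 − 0.87521) / 0.00360 = 807.43 s.

807 s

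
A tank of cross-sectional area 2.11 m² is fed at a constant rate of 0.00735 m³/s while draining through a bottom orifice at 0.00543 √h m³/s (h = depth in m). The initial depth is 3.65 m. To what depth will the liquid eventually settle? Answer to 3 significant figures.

1.83 m

Accumulation of liquid (constant cross-section A): A dh/dt = Q_in − 0.00543 √h. At steady state dh/dt = 0:
Q_in = 0.00543 √h_ss ⇒ √h_ss = 0.00735/0.00543 = 1.3536.
h_ss = 1.3536² = 1.8322 m. (Since h₀ = 3.65 m > h_ss, the level will fall toward this value.)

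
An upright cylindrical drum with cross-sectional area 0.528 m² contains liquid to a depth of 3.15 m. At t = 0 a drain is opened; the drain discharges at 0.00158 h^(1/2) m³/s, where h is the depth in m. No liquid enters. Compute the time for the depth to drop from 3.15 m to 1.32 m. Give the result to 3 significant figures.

418 s

A dh/dt = −Q_out = −0.00158 √h.
∫ h^(−1/2) dh = −(0.00158/A) ∫ dt, giving 2√h = 2√h₀ − (0.00158/A) t.
t = 2A(√h₀ − √h)/0.00158 = 2·0.528·(√3.15 − √1.32)/0.00158
  = 1.0560 × (1.7748 − 1.1489) / 0.00158 = 418.33 s.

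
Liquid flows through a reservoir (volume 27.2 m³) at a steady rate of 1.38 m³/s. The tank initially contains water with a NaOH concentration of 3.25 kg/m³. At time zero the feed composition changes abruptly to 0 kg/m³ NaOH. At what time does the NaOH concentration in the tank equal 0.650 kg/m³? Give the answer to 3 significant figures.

31.7 s

Species balance: V dC/dt = Q(C_in − C) ⇒ τ = V/Q = 19.710 s.
C(t) = C_in + (C₀ − C_in) e^(−t/τ). Set C = 0.650 and solve for t:
e^(−t/τ) = (C − C_in)/(C₀ − C_in) = (0.650 − 0)/(3.25 − 0) = 0.20000
t = −τ ln(…) = 19.710 × 1.6094 = 31.722 s.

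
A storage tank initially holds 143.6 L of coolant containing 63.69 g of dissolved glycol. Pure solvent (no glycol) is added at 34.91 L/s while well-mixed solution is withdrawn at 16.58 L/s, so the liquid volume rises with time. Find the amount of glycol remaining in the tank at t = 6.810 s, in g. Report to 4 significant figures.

Total volume: dV/dt = Q_in − Q_out = 18.3300 L/s, so V(t) = 143.6 + 18.3300 t and V(6.810) = 268.427 L.
Species balance (pure solvent in): dm/dt = −Q_out · m/V(t).
dm/m = −Q_out dt/(V₀ + 18.3300 t); integrating gives ln(m/m₀) = −(Q_out/(Q_in−Q_out)) ln(V/V₀).
m = m₀ (V₀/V)^(Q_out/(Q_in−Q_out)) = 63.69 × (143.6/268.427)^(0.904528) = 36.1690 g.

36.17 g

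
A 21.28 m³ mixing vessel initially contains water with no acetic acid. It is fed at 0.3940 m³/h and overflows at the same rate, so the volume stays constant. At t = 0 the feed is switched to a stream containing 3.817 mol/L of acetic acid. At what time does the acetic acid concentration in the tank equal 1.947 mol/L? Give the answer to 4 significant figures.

38.54 h

Accumulation = in − out for the solute gives V dC/dt = Q(C_in − C), so τ = V/Q = 54.0102 h.
C(t) = C_in + (C₀ − C_in) e^(−t/τ). Set C = 1.947 and solve for t:
e^(−t/τ) = (C − C_in)/(C₀ − C_in) = (1.947 − 3.817)/(0 − 3.817) = 0.489914
t = −τ ln(…) = 54.0102 × 0.713526 = 38.5377 h.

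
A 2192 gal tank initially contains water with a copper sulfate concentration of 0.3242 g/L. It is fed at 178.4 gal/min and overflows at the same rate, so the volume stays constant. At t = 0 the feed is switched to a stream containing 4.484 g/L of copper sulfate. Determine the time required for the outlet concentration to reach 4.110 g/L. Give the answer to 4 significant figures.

Mass balance on the solute (V constant): V dC/dt = Q(C_in − C), so τ = V/Q = 12.2870 min.
C(t) = C_in + (C₀ − C_in) e^(−t/τ). Set C = 4.110 and solve for t:
e^(−t/τ) = (C − C_in)/(C₀ − C_in) = (4.110 − 4.484)/(0.3242 − 4.484) = 0.0899082
t = −τ ln(…) = 12.2870 × 2.40897 = 29.5990 min.

29.60 min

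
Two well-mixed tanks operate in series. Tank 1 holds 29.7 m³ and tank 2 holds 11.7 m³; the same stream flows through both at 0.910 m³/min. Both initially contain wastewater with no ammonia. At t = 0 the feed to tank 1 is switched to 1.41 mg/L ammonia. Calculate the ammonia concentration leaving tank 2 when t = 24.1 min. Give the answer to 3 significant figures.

Each tank obeys Vᵢ dCᵢ/dt = Q(Cᵢ₋₁ − Cᵢ), so τᵢ = Vᵢ/Q.
τ₁ = 29.7/0.910 = 32.637 min; τ₂ = 11.7/0.910 = 12.857 min.
Tank 1: C₁ = C_in(1 − e^(−t/τ₁)). Tank 2 (τ₁ ≠ τ₂): C₂ = C_in[1 − (τ₁ e^(−t/τ₁) − τ₂ e^(−t/τ₂))/(τ₁ − τ₂)].
At t = 24.1: e^(−t/τ₁) = 0.47787, e^(−t/τ₂) = 0.15344.
C₂ = 1.41·[1 − (32.637·0.47787 − 12.857·0.15344)/(19.780)] = 1.41·0.31125 = 0.43886 mg/L.

0.439 mg/L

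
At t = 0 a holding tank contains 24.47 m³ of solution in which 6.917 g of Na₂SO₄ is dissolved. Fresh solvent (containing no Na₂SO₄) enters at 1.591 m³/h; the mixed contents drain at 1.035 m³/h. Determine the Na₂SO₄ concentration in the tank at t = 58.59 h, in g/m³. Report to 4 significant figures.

0.02509 g/m³

Total volume: dV/dt = Q_in − Q_out = 0.556000 m³/h, so V(t) = 24.47 + 0.556000 t and V(58.59) = 57.0460 m³.
Species balance (pure solvent in): dm/dt = −Q_out · m/V(t).
Separate: dm/m = −Q_out dt/V(t) ⇒ ln(m/m₀) = −(Q_out/(Q_in−Q_out)) ln(V/V₀).
m = m₀ (V₀/V)^(Q_out/(Q_in−Q_out)) = 6.917 × (24.47/57.0460)^(1.86151) = 1.43101 g.
C = m/V = 1.43101/57.0460 = 0.0250851 g/m³.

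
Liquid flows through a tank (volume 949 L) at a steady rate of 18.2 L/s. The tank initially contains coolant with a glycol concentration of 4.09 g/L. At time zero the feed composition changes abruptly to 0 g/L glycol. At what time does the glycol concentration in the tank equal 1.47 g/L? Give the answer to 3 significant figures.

Transient balance on the dissolved component: V dC/dt = Q(C_in − C), so τ = V/Q = 52.143 s.
C(t) = C_in + (C₀ − C_in) e^(−t/τ). Set C = 1.47 and solve for t:
e^(−t/τ) = (C − C_in)/(C₀ − C_in) = (1.47 − 0)/(4.09 − 0) = 0.35941
t = −τ ln(…) = 52.143 × 1.0233 = 53.357 s.

53.4 s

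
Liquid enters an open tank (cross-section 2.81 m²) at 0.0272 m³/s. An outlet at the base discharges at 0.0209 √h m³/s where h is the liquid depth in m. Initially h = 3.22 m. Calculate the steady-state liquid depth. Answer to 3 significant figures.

A dh/dt = Q_in − 0.0209 √h. Steady state requires inflow = outflow:
Q_in = 0.0209 √h_ss ⇒ √h_ss = 0.0272/0.0209 = 1.3014.
h_ss = 1.3014² = 1.6937 m. (Since h₀ = 3.22 m > h_ss, the level will fall toward this value.)

1.69 m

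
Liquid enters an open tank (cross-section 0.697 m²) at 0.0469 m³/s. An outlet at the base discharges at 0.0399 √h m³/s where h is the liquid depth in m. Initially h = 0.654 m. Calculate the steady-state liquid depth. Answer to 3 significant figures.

A dh/dt = Q_in − 0.0399 √h. Steady state requires inflow = outflow:
Q_in = 0.0399 √h_ss ⇒ √h_ss = 0.0469/0.0399 = 1.1754.
h_ss = 1.1754² = 1.3817 m. (Since h₀ = 0.654 m < h_ss, the level will rise toward this value.)

1.38 m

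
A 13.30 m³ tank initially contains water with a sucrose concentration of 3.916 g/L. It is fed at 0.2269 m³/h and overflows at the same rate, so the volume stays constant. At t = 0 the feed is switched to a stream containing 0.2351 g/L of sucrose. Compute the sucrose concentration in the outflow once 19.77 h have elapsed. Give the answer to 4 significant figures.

2.862 g/L

Accumulation = in − out for the solute gives V dC/dt = Q(C_in − C).
Time constant τ = V/Q = 13.30/0.2269 = 58.6161 h.
Integrating: C(t) = C_in + (C₀ − C_in) e^(−t/τ).
C(19.77) = 0.2351 + (3.916 − 0.2351)·e^(−19.77/58.6161) = 0.2351 + (3.68090)·0.713710 = 2.86219 g/L.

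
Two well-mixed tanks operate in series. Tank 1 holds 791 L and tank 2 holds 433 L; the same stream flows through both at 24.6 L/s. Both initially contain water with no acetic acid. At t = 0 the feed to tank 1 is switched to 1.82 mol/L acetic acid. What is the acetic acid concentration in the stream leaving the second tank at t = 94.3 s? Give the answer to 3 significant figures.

Time constants: τᵢ = Vᵢ/Q for each well-mixed tank.
τ₁ = 791/24.6 = 32.154 s; τ₂ = 433/24.6 = 17.602 s.
Tank 1: C₁ = C_in(1 − e^(−t/τ₁)). Tank 2 (τ₁ ≠ τ₂): C₂ = C_in[1 − (τ₁ e^(−t/τ₁) − τ₂ e^(−t/τ₂))/(τ₁ − τ₂)].
At t = 94.3: e^(−t/τ₁) = 0.053252, e^(−t/τ₂) = 0.0047129.
C₂ = 1.82·[1 − (32.154·0.053252 − 17.602·0.0047129)/(14.553)] = 1.82·0.88804 = 1.6162 mol/L.

1.62 mol/L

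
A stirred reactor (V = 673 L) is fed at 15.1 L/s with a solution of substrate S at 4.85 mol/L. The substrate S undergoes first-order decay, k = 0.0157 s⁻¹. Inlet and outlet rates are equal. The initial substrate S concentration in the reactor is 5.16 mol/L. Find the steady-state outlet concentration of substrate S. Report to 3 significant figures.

Species balance: V dC/dt = Q C_in − Q C − k V C.
Steady state (dC/dt = 0): C_ss = Q C_in/(Q + kV) = C_in/(1 + kV/Q).
C_ss = 15.1·4.85/(15.1 + 0.0157·673) = 73.235/25.666 = 2.8534 mol/L.

2.85 mol/L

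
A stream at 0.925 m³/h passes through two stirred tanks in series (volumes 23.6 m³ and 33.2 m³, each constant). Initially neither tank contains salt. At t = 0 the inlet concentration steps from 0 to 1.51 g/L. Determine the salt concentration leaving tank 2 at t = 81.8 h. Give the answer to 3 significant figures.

1.13 g/L

Species balance on tank i: dCᵢ/dt = (Cᵢ₋₁ − Cᵢ)/τᵢ with τᵢ = Vᵢ/Q.
τ₁ = 23.6/0.925 = 25.514 h; τ₂ = 33.2/0.925 = 35.892 h.
Solving the cascade with C₁(0)=C₂(0)=0 gives C₂(t) = C_in[1 − (τ₁ e^(−t/τ₁) − τ₂ e^(−t/τ₂))/(τ₁ − τ₂)].
At t = 81.8: e^(−t/τ₁) = 0.040513, e^(−t/τ₂) = 0.10238.
C₂ = 1.51·[1 − (25.514·0.040513 − 35.892·0.10238)/(-10.378)] = 1.51·0.74553 = 1.1258 g/L.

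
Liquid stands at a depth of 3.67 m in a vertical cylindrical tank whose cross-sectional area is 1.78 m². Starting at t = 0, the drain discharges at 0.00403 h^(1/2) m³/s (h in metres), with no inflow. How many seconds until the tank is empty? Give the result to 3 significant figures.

1690 s

A dh/dt = −Q_out = −0.00403 √h.
This is separable: 2 d(√h)/dt = −0.00403/A, so √h = √h₀ − (0.00403/(2A)) t.
Tank is empty when √h = 0: t_empty = 2A√h₀/0.00403.
t_empty = 2·1.78·√3.67/0.00403 = 3.5600·1.9157/0.00403 = 1692.3 s.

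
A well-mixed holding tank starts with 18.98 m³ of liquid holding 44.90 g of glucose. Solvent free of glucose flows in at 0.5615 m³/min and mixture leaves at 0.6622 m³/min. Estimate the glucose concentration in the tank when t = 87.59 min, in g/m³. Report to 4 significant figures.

Total volume: dV/dt = Q_in − Q_out = -0.100700 m³/min, so V(t) = 18.98 − 0.100700 t and V(87.59) = 10.1597 m³.
No glucose enters, so dm/dt = −Q_out · (m/V).
dm/m = −Q_out dt/(V₀ − 0.100700 t); integrating gives ln(m/m₀) = −(Q_out/(Q_in−Q_out)) ln(V/V₀).
m = m₀ (V₀/V)^(Q_out/(Q_in−Q_out)) = 44.90 × (18.98/10.1597)^(-6.57597) = 0.736926 g.
C = m/V = 0.736926/10.1597 = 0.0725344 g/m³.

0.07253 g/m³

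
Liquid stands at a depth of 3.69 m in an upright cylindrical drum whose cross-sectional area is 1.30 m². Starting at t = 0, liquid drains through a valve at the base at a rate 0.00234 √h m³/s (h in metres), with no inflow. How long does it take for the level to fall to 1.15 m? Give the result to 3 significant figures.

Accumulation of liquid (constant cross-section A): A dh/dt = −0.00234 √h.
Separate and integrate: 2(√h − √h₀) = −(0.00234/A) t.
t = 2A(√h₀ − √h)/0.00234 = 2·1.30·(√3.69 − √1.15)/0.00234
  = 2.6000 × (1.9209 − 1.0724) / 0.00234 = 942.84 s.

943 s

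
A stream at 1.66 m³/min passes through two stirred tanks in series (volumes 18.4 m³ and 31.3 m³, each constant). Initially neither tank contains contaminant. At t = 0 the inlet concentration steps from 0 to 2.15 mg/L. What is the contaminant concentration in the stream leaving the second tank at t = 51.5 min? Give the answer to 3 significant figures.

Species balance on tank i: dCᵢ/dt = (Cᵢ₋₁ − Cᵢ)/τᵢ with τᵢ = Vᵢ/Q.
τ₁ = 18.4/1.66 = 11.084 min; τ₂ = 31.3/1.66 = 18.855 min.
Tank 1: C₁ = C_in(1 − e^(−t/τ₁)). Tank 2 (τ₁ ≠ τ₂): C₂ = C_in[1 − (τ₁ e^(−t/τ₁) − τ₂ e^(−t/τ₂))/(τ₁ − τ₂)].
At t = 51.5: e^(−t/τ₁) = 0.0095980, e^(−t/τ₂) = 0.065134.
C₂ = 2.15·[1 − (11.084·0.0095980 − 18.855·0.065134)/(-7.7711)] = 2.15·0.85565 = 1.8397 mg/L.

1.84 mg/L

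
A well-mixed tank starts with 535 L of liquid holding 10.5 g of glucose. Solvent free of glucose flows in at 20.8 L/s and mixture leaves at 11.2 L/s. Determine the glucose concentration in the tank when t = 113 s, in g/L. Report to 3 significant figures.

0.00178 g/L

Let m(t) be the amount of glucose. Volume: V(t) = V₀ + (Q_in − Q_out) t = 535 + 9.6000 t; V(113) = 1619.8 L.
No glucose enters, so dm/dt = −Q_out · (m/V).
Separate: dm/m = −Q_out dt/V(t) ⇒ ln(m/m₀) = −(Q_out/(Q_in−Q_out)) ln(V/V₀).
m = m₀ (V₀/V)^(Q_out/(Q_in−Q_out)) = 10.5 × (535/1619.8)^(1.1667) = 2.8833 g.
C = m/V = 2.8833/1619.8 = 0.0017801 g/L.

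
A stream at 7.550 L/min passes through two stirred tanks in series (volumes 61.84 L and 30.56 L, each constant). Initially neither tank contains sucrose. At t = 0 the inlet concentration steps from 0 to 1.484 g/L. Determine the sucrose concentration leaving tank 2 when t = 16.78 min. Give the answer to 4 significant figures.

Time constants: τᵢ = Vᵢ/Q for each well-mixed tank.
τ₁ = 61.84/7.550 = 8.19073 min; τ₂ = 30.56/7.550 = 4.04768 min.
Solving the cascade with C₁(0)=C₂(0)=0 gives C₂(t) = C_in[1 − (τ₁ e^(−t/τ₁) − τ₂ e^(−t/τ₂))/(τ₁ − τ₂)].
At t = 16.78: e^(−t/τ₁) = 0.128908, e^(−t/τ₂) = 0.0158342.
C₂ = 1.484·[1 − (8.19073·0.128908 − 4.04768·0.0158342)/(4.14305)] = 1.484·0.760621 = 1.12876 g/L.

1.129 g/L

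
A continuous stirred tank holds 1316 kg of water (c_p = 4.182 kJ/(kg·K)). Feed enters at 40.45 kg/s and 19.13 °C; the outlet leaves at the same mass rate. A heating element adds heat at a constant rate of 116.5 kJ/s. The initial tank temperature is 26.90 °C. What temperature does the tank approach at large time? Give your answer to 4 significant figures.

19.82 °C

Heat balance on the well-mixed liquid: M c_p dT/dt = ṁ c_p (T_in − T) + 116.5.
At steady state dT/dt = 0 ⇒ T_ss = T_in + Q̇/(ṁ c_p) = 19.13 + 116.5/(40.45·4.182) = 19.8187 °C.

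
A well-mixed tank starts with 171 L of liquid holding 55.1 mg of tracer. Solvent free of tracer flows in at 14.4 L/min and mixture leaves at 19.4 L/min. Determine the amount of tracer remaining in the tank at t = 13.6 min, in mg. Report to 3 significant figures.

7.71 mg

Total volume: dV/dt = Q_in − Q_out = -5.0000 L/min, so V(t) = 171 − 5.0000 t and V(13.6) = 103.00 L.
Solute balance: dm/dt = 0 − Q_out C = −Q_out m/V(t).
Separate: dm/m = −Q_out dt/V(t) ⇒ ln(m/m₀) = −(Q_out/(Q_in−Q_out)) ln(V/V₀).
m = m₀ (V₀/V)^(Q_out/(Q_in−Q_out)) = 55.1 × (171/103.00)^(-3.8800) = 7.7079 mg.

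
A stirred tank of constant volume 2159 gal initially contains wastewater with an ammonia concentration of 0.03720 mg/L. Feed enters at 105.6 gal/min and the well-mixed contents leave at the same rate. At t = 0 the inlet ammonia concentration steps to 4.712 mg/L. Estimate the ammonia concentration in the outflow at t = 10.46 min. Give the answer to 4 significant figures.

Mass balance on the solute (V constant): V dC/dt = Q(C_in − C).
Time constant τ = V/Q = 2159/105.6 = 20.4451 min.
Integrating: C(t) = C_in + (C₀ − C_in) e^(−t/τ).
C(10.46) = 4.712 + (0.03720 − 4.712)·e^(−10.46/20.4451) = 4.712 + (-4.67480)·0.599527 = 1.90933 mg/L.

1.909 mg/L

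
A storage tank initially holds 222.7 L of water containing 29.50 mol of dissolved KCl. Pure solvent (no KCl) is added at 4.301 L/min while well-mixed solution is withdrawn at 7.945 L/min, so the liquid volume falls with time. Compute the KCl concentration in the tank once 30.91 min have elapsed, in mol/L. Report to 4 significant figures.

0.05766 mol/L

Let m(t) be the amount of KCl. Volume: V(t) = V₀ + (Q_in − Q_out) t = 222.7 − 3.64400 t; V(30.91) = 110.064 L.
No KCl enters, so dm/dt = −Q_out · (m/V).
dm/m = −Q_out dt/(V₀ − 3.64400 t); integrating gives ln(m/m₀) = −(Q_out/(Q_in−Q_out)) ln(V/V₀).
m = m₀ (V₀/V)^(Q_out/(Q_in−Q_out)) = 29.50 × (222.7/110.064)^(-2.18030) = 6.34582 mol.
C = m/V = 6.34582/110.064 = 0.0576557 mol/L.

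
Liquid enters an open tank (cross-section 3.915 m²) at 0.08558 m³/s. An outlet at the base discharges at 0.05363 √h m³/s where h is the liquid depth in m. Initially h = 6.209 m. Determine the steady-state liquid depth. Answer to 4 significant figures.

A dh/dt = Q_in − 0.05363 √h. Steady state requires inflow = outflow:
Q_in = 0.05363 √h_ss ⇒ √h_ss = 0.08558/0.05363 = 1.59575.
h_ss = 1.59575² = 2.54641 m. (Since h₀ = 6.209 m > h_ss, the level will fall toward this value.)

2.546 m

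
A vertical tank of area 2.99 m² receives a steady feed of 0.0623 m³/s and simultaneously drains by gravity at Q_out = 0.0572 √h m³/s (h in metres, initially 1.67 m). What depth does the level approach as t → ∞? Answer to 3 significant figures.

A dh/dt = Q_in − 0.0572 √h. Steady state requires inflow = outflow:
Q_in = 0.0572 √h_ss ⇒ √h_ss = 0.0623/0.0572 = 1.0892.
h_ss = 1.0892² = 1.1863 m. (Since h₀ = 1.67 m > h_ss, the level will fall toward this value.)

1.19 m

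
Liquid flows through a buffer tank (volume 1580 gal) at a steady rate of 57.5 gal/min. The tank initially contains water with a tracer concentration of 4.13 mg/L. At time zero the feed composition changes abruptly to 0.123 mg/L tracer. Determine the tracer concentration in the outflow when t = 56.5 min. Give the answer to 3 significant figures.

Unsteady species balance (constant V, well mixed): V dC/dt = Q(C_in − C).
Time constant τ = V/Q = 1580/57.5 = 27.478 min.
This is linear first-order; C(t) = C_in + (C₀ − C_in) e^(−t/τ).
C(56.5) = 0.123 + (4.13 − 0.123)·e^(−56.5/27.478) = 0.123 + (4.0070)·0.12794 = 0.63567 mg/L.

0.636 mg/L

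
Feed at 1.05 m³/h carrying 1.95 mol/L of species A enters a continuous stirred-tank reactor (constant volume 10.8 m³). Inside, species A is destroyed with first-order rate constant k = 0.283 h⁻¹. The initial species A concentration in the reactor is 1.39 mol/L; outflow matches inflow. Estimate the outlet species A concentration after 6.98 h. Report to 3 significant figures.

Species balance: V dC/dt = Q C_in − Q C − k V C.
This is linear with rate a = Q/V + k = 0.38022 h⁻¹.
C_ss = Q C_in/(Q + kV) = 0.49861 mol/L; C(t) = C_ss + (C₀ − C_ss) e^(−a t).
C(6.98) = 0.49861 + (0.89139)·e^(−0.38022·6.98) = 0.49861 + (0.89139)·0.070373 = 0.56134 mol/L.

0.561 mol/L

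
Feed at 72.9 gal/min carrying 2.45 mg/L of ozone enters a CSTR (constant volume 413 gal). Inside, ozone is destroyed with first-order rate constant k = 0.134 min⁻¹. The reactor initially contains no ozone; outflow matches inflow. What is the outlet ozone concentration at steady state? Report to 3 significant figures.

Species balance: V dC/dt = Q C_in − Q C − k V C.
At steady state: 0 = Q C_in − (Q + kV) C_ss, so C_ss = Q C_in/(Q + kV).
C_ss = 72.9·2.45/(72.9 + 0.134·413) = 178.61/128.24 = 1.3927 mg/L.

1.39 mg/L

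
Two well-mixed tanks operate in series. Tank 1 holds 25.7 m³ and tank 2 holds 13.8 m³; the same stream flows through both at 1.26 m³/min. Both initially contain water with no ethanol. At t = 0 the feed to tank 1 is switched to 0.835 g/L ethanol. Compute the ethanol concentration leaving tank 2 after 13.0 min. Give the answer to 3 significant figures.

Each tank obeys Vᵢ dCᵢ/dt = Q(Cᵢ₋₁ − Cᵢ), so τᵢ = Vᵢ/Q.
τ₁ = 25.7/1.26 = 20.397 min; τ₂ = 13.8/1.26 = 10.952 min.
Solving the cascade with C₁(0)=C₂(0)=0 gives C₂(t) = C_in[1 − (τ₁ e^(−t/τ₁) − τ₂ e^(−t/τ₂))/(τ₁ − τ₂)].
At t = 13.0: e^(−t/τ₁) = 0.52869, e^(−t/τ₂) = 0.30515.
C₂ = 0.835·[1 − (20.397·0.52869 − 10.952·0.30515)/(9.4444)] = 0.835·0.21208 = 0.17709 g/L.

0.177 g/L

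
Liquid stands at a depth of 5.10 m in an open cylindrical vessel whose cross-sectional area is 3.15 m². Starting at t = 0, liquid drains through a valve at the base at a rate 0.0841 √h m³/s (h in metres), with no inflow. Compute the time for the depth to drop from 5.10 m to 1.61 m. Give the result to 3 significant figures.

Accumulation of liquid (constant cross-section A): A dh/dt = −0.0841 √h.
∫ h^(−1/2) dh = −(0.0841/A) ∫ dt, giving 2√h = 2√h₀ − (0.0841/A) t.
t = 2A(√h₀ − √h)/0.0841 = 2·3.15·(√5.10 − √1.61)/0.0841
  = 6.3000 × (2.2583 − 1.2689) / 0.0841 = 74.121 s.

74.1 s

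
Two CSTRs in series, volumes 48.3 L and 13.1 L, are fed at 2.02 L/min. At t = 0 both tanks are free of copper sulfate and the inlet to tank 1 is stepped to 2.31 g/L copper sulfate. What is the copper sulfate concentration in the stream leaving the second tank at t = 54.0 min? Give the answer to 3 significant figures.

Time constants: τᵢ = Vᵢ/Q for each well-mixed tank.
τ₁ = 48.3/2.02 = 23.911 min; τ₂ = 13.1/2.02 = 6.4851 min.
Solving the cascade with C₁(0)=C₂(0)=0 gives C₂(t) = C_in[1 − (τ₁ e^(−t/τ₁) − τ₂ e^(−t/τ₂))/(τ₁ − τ₂)].
At t = 54.0: e^(−t/τ₁) = 0.10452, e^(−t/τ₂) = 0.00024196.
C₂ = 2.31·[1 − (23.911·0.10452 − 6.4851·0.00024196)/(17.426)] = 2.31·0.85667 = 1.9789 g/L.

1.98 g/L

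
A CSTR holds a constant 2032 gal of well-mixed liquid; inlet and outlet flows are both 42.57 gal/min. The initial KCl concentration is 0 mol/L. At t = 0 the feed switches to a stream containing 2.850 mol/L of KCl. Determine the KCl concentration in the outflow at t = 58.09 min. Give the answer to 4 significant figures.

2.006 mol/L

Mass balance on the solute (V constant): V dC/dt = Q(C_in − C).
So dC/dt = (C_in − C)/τ with τ = V/Q = 2032/42.57 = 47.7331 min.
C approaches C_in exponentially: C(t) = C_in + (C₀ − C_in) e^(−t/τ).
C(58.09) = 2.850 + (0 − 2.850)·e^(−58.09/47.7331) = 2.850 + (-2.85000)·0.296125 = 2.00604 mol/L.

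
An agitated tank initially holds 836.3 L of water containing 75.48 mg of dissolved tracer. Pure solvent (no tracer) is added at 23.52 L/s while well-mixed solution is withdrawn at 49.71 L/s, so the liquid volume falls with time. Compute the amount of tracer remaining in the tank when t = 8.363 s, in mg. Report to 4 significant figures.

Let m(t) be the amount of tracer. Volume: V(t) = V₀ + (Q_in − Q_out) t = 836.3 − 26.1900 t; V(8.363) = 617.273 L.
Species balance (pure solvent in): dm/dt = −Q_out · m/V(t).
dm/m = −Q_out dt/(V₀ − 26.1900 t); integrating gives ln(m/m₀) = −(Q_out/(Q_in−Q_out)) ln(V/V₀).
m = m₀ (V₀/V)^(Q_out/(Q_in−Q_out)) = 75.48 × (836.3/617.273)^(-1.89805) = 42.4138 mg.

42.41 mg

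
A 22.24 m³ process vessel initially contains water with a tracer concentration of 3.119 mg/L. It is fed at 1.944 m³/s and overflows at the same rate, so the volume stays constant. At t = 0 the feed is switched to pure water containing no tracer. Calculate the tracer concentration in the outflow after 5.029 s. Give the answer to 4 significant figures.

2.010 mg/L

Species balance on the tank: V dC/dt = Q(C_in − C).
Rewrite as dC/dt + C/τ = C_in/τ, τ = V/Q = 11.4403 s.
C approaches C_in exponentially: C(t) = C_in + (C₀ − C_in) e^(−t/τ).
C(5.029) = 0 + (3.119 − 0)·e^(−5.029/11.4403) = 0 + (3.11900)·0.644304 = 2.00958 mg/L.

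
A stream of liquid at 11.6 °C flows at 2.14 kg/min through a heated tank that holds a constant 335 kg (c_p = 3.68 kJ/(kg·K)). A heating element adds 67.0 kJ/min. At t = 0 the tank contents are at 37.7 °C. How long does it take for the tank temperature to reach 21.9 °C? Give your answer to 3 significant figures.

M c_p dT/dt = ṁ c_p (T_in − T) + Q̇.
τ = M/ṁ = 156.54 min; T_ss = T_in + Q̇/(ṁ c_p) = 20.108 °C.
T(t) = T_ss + (T₀ − T_ss) e^(−t/τ). Set T = 21.9:
e^(−t/τ) = (21.9 − 20.108)/(37.7 − 20.108) = 0.10188
t = −156.54 · ln(0.10188) = 357.54 min.

358 min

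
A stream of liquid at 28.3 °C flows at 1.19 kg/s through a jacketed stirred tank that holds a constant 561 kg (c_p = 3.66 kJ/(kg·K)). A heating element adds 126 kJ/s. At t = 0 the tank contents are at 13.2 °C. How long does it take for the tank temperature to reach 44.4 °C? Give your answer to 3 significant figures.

581 s

Energy balance: M c_p dT/dt = ṁ c_p (T_in − T) + 126.
τ = M/ṁ = 471.43 s; T_ss = T_in + Q̇/(ṁ c_p) = 57.230 °C.
T(t) = T_ss + (T₀ − T_ss) e^(−t/τ). Set T = 44.4:
e^(−t/τ) = (44.4 − 57.230)/(13.2 − 57.230) = 0.29139
t = −471.43 · ln(0.29139) = 581.32 s.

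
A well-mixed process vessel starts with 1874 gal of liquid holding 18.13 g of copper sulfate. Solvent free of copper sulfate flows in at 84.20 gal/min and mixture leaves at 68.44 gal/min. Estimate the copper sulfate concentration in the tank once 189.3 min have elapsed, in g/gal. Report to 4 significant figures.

Let m(t) be the amount of copper sulfate. Volume: V(t) = V₀ + (Q_in − Q_out) t = 1874 + 15.7600 t; V(189.3) = 4857.37 gal.
Species balance (pure solvent in): dm/dt = −Q_out · m/V(t).
dm/m = −Q_out dt/(V₀ + 15.7600 t); integrating gives ln(m/m₀) = −(Q_out/(Q_in−Q_out)) ln(V/V₀).
m = m₀ (V₀/V)^(Q_out/(Q_in−Q_out)) = 18.13 × (1874/4857.37)^(4.34264) = 0.289832 g.
C = m/V = 0.289832/4857.37 = 5.96684e-05 g/gal.

5.967e-05 g/gal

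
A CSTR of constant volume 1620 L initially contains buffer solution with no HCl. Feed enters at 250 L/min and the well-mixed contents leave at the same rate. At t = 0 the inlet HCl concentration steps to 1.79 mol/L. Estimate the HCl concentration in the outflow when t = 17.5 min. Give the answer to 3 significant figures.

Species balance on the tank: V dC/dt = Q(C_in − C).
Time constant τ = V/Q = 1620/250 = 6.4800 min.
C approaches C_in exponentially: C(t) = C_in + (C₀ − C_in) e^(−t/τ).
C(17.5) = 1.79 + (0 − 1.79)·e^(−17.5/6.4800) = 1.79 + (-1.7900)·0.067164 = 1.6698 mol/L.

1.67 mol/L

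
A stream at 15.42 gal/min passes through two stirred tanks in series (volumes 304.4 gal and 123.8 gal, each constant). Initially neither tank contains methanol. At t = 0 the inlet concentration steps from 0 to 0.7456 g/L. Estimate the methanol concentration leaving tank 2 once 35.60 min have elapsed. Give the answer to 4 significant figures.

Species balance on tank i: dCᵢ/dt = (Cᵢ₋₁ − Cᵢ)/τᵢ with τᵢ = Vᵢ/Q.
τ₁ = 304.4/15.42 = 19.7406 min; τ₂ = 123.8/15.42 = 8.02853 min.
Solving the cascade with C₁(0)=C₂(0)=0 gives C₂(t) = C_in[1 − (τ₁ e^(−t/τ₁) − τ₂ e^(−t/τ₂))/(τ₁ − τ₂)].
At t = 35.60: e^(−t/τ₁) = 0.164739, e^(−t/τ₂) = 0.0118647.
C₂ = 0.7456·[1 − (19.7406·0.164739 − 8.02853·0.0118647)/(11.7121)] = 0.7456·0.730466 = 0.544636 g/L.

0.5446 g/L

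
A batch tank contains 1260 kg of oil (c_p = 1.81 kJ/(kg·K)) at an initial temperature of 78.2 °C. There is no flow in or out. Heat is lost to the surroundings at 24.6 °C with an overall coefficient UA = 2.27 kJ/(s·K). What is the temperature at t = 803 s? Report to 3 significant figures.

Lumped-capacitance energy balance: M c_p dT/dt = UA(T_amb − T).
dT/dt = (T_ss − T)/τ with T_ss = T_amb = 24.600 °C, τ = M c_p/UA = 1260·1.81/2.27 = 1004.7 s.
Solution: T(t) = T_ss + (T₀ − T_ss) e^(−t/τ).
T(803) = 24.600 + (53.600)·0.44966 = 48.702 °C.

48.7 °C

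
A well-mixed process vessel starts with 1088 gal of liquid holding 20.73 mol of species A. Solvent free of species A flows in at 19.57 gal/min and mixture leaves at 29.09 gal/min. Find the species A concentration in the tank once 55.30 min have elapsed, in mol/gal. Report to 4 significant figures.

Let m(t) be the amount of species A. Volume: V(t) = V₀ + (Q_in − Q_out) t = 1088 − 9.52000 t; V(55.30) = 561.544 gal.
Species balance (pure solvent in): dm/dt = −Q_out · m/V(t).
Separate: dm/m = −Q_out dt/V(t) ⇒ ln(m/m₀) = −(Q_out/(Q_in−Q_out)) ln(V/V₀).
m = m₀ (V₀/V)^(Q_out/(Q_in−Q_out)) = 20.73 × (1088/561.544)^(-3.05567) = 2.74709 mol.
C = m/V = 2.74709/561.544 = 0.00489202 mol/gal.

0.004892 mol/gal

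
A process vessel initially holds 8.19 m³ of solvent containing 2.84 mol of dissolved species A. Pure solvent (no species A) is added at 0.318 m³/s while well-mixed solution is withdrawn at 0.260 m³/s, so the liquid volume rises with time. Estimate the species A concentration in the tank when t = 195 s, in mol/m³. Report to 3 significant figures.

Total volume: dV/dt = Q_in − Q_out = 0.058000 m³/s, so V(t) = 8.19 + 0.058000 t and V(195) = 19.500 m³.
No species A enters, so dm/dt = −Q_out · (m/V).
dm/m = −Q_out dt/(V₀ + 0.058000 t); integrating gives ln(m/m₀) = −(Q_out/(Q_in−Q_out)) ln(V/V₀).
m = m₀ (V₀/V)^(Q_out/(Q_in−Q_out)) = 2.84 × (8.19/19.500)^(4.4828) = 0.058135 mol.
C = m/V = 0.058135/19.500 = 0.0029813 mol/m³.

0.00298 mol/m³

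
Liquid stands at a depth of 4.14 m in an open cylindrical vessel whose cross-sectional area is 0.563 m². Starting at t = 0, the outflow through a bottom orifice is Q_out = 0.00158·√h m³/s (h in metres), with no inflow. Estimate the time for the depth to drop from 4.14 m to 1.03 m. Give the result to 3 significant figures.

A dh/dt = −Q_out = −0.00158 √h.
Separate and integrate: 2(√h − √h₀) = −(0.00158/A) t.
t = 2A(√h₀ − √h)/0.00158 = 2·0.563·(√4.14 − √1.03)/0.00158
  = 1.1260 × (2.0347 − 1.0149) / 0.00158 = 726.78 s.

727 s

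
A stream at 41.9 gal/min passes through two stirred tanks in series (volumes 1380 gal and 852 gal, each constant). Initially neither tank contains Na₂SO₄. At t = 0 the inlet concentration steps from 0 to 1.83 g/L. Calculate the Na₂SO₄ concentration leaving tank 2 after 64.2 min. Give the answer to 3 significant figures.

Time constants: τᵢ = Vᵢ/Q for each well-mixed tank.
τ₁ = 1380/41.9 = 32.936 min; τ₂ = 852/41.9 = 20.334 min.
Tank 1: C₁ = C_in(1 − e^(−t/τ₁)). Tank 2 (τ₁ ≠ τ₂): C₂ = C_in[1 − (τ₁ e^(−t/τ₁) − τ₂ e^(−t/τ₂))/(τ₁ − τ₂)].
At t = 64.2: e^(−t/τ₁) = 0.14238, e^(−t/τ₂) = 0.042542.
C₂ = 1.83·[1 − (32.936·0.14238 − 20.334·0.042542)/(12.601)] = 1.83·0.69652 = 1.2746 g/L.

1.27 g/L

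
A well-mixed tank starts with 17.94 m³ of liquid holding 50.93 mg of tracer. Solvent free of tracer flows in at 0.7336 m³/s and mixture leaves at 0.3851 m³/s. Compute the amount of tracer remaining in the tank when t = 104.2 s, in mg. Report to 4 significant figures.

14.99 mg

Total volume: dV/dt = Q_in − Q_out = 0.348500 m³/s, so V(t) = 17.94 + 0.348500 t and V(104.2) = 54.2537 m³.
Species balance (pure solvent in): dm/dt = −Q_out · m/V(t).
Separate: dm/m = −Q_out dt/V(t) ⇒ ln(m/m₀) = −(Q_out/(Q_in−Q_out)) ln(V/V₀).
m = m₀ (V₀/V)^(Q_out/(Q_in−Q_out)) = 50.93 × (17.94/54.2537)^(1.10502) = 14.9931 mg.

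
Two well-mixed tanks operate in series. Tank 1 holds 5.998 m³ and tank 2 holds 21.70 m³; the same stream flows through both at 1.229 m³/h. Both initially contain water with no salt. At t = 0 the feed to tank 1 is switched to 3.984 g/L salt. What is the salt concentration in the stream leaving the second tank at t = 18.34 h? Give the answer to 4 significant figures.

Each tank obeys Vᵢ dCᵢ/dt = Q(Cᵢ₋₁ − Cᵢ), so τᵢ = Vᵢ/Q.
τ₁ = 5.998/1.229 = 4.88039 h; τ₂ = 21.70/1.229 = 17.6566 h.
Tank 1: C₁ = C_in(1 − e^(−t/τ₁)). Tank 2 (τ₁ ≠ τ₂): C₂ = C_in[1 − (τ₁ e^(−t/τ₁) − τ₂ e^(−t/τ₂))/(τ₁ − τ₂)].
At t = 18.34: e^(−t/τ₁) = 0.0233328, e^(−t/τ₂) = 0.353913.
C₂ = 3.984·[1 − (4.88039·0.0233328 − 17.6566·0.353913)/(-12.7762)] = 3.984·0.519808 = 2.07092 g/L.

2.071 g/L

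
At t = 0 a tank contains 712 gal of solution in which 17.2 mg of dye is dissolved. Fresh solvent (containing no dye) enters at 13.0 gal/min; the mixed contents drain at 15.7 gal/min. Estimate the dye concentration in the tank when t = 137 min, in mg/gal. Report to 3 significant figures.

Total volume: dV/dt = Q_in − Q_out = -2.7000 gal/min, so V(t) = 712 − 2.7000 t and V(137) = 342.10 gal.
Species balance (pure solvent in): dm/dt = −Q_out · m/V(t).
Separate: dm/m = −Q_out dt/V(t) ⇒ ln(m/m₀) = −(Q_out/(Q_in−Q_out)) ln(V/V₀).
m = m₀ (V₀/V)^(Q_out/(Q_in−Q_out)) = 17.2 × (712/342.10)^(-5.8148) = 0.24239 mg.
C = m/V = 0.24239/342.10 = 0.00070854 mg/gal.

0.000709 mg/gal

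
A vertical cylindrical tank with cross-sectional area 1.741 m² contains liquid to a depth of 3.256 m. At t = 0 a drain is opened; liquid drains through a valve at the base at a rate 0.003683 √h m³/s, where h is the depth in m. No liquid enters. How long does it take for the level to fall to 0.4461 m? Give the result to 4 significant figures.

1075 s

A dh/dt = −Q_out = −0.003683 √h.
∫ h^(−1/2) dh = −(0.003683/A) ∫ dt, giving 2√h = 2√h₀ − (0.003683/A) t.
t = 2A(√h₀ − √h)/0.003683 = 2·1.741·(√3.256 − √0.4461)/0.003683
  = 3.48200 × (1.80444 − 0.667907) / 0.003683 = 1074.51 s.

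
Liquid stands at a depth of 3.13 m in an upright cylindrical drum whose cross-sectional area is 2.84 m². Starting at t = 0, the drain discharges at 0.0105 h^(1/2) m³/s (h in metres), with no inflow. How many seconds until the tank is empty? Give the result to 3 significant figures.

957 s

A dh/dt = −Q_out = −0.0105 √h.
This is separable: 2 d(√h)/dt = −0.0105/A, so √h = √h₀ − (0.0105/(2A)) t.
Tank is empty when √h = 0: t_empty = 2A√h₀/0.0105.
t_empty = 2·2.84·√3.13/0.0105 = 5.6800·1.7692/0.0105 = 957.04 s.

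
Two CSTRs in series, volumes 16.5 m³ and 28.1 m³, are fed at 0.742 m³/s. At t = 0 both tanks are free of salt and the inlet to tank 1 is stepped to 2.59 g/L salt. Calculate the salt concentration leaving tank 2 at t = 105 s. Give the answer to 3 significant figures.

Time constants: τᵢ = Vᵢ/Q for each well-mixed tank.
τ₁ = 16.5/0.742 = 22.237 s; τ₂ = 28.1/0.742 = 37.871 s.
Tank 1: C₁ = C_in(1 − e^(−t/τ₁)). Tank 2 (τ₁ ≠ τ₂): C₂ = C_in[1 − (τ₁ e^(−t/τ₁) − τ₂ e^(−t/τ₂))/(τ₁ − τ₂)].
At t = 105: e^(−t/τ₁) = 0.0088990, e^(−t/τ₂) = 0.062499.
C₂ = 2.59·[1 − (22.237·0.0088990 − 37.871·0.062499)/(-15.633)] = 2.59·0.86126 = 2.2307 g/L.

2.23 g/L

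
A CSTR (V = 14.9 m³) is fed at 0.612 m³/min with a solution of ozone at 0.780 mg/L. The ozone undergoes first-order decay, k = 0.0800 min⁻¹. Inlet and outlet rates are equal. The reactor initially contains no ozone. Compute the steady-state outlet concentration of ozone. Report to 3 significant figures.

V dC/dt = Q(C_in − C) − k V C.
Steady state (dC/dt = 0): C_ss = Q C_in/(Q + kV) = C_in/(1 + kV/Q).
C_ss = 0.612·0.780/(0.612 + 0.0800·14.9) = 0.47736/1.8040 = 0.26461 mg/L.

0.265 mg/L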